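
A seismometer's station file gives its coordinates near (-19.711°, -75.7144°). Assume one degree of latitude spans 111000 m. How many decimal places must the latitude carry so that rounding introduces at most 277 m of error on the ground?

One degree of latitude covers 111000 m.
With N decimal places the half-ulp bound is 0.5·10⁻ᴺ°, or 0.5·10⁻ᴺ × 111000 m on the ground.
Need 0.5 × 111000 × 10⁻ᴺ ≤ 277 → 10⁻ᴺ ≤ 4.991e-03, so N ≥ 2.30.
So 3 decimal places suffice (55.5 m); 2 would allow up to 555 m.

3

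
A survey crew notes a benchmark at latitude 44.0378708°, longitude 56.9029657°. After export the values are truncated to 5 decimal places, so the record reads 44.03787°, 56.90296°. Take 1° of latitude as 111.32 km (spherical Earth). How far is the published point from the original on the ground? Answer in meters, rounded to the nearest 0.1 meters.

0.5 meters

Δlat = 44.0378708 − 44.03787 = +0.0000008°; Δlon = 56.9029657 − 56.90296 = +0.0000057°.
North–south shift: 0.0000008 × 111320 = 0.089056 m.
East–west at this latitude: 0.0000057° × 111320 × cos 44.0379° ≈ 0.0000057 × 80025.8 = 0.456147 m.
Hypotenuse of the two orthogonal shifts: √(0.089056² + 0.456147²) = 0.464759 m.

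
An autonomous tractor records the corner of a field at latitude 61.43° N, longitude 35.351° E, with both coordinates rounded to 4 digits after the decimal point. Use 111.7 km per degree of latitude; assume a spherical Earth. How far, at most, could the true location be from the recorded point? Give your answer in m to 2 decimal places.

Rounding to 4 decimal places leaves each coordinate within ±5e-05° of the true value.
North–south component: 5e-05° × 111700 = 5.585 m.
East–west component at 61.43°: 5e-05° × 111700 × cos 61.43° ≈ 5e-05 × 53418.5 ≈ 2.67093 m.
Worst case both components are at the extreme and orthogonal: √(5.585² + 2.67093²) ≈ 6.19081 m.

6.19 m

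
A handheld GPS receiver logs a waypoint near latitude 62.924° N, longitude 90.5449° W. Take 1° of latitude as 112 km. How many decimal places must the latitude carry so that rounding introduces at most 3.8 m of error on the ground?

One degree of latitude covers 112000 m.
Rounding to N decimal places gives at most 0.5 × 10⁻ᴺ degrees of error, i.e. 0.5 × 10⁻ᴺ × 112000 m.
Need 0.5 × 112000 × 10⁻ᴺ ≤ 3.8 → 10⁻ᴺ ≤ 6.786e-05, so N ≥ 4.17.
So 5 decimal places suffice (0.56 m); 4 would allow up to 5.6 m.

5 decimal places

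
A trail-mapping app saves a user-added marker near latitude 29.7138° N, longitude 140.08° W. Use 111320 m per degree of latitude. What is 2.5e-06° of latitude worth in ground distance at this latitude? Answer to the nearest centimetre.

2.5e-06° × 111320 m/° = 0.2783 m.
That is 0.2783 m = 27.83 cm.

28 centimetres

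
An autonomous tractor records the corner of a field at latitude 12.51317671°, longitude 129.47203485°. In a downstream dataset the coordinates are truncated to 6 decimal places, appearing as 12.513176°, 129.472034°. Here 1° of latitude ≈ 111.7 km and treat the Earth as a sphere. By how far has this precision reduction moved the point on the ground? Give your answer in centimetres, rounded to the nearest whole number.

The latitude changed by +0.00000071° and the longitude by +0.00000085°.
N–S: 0.00000071° × 111700 m/° = 0.079307 m.
E–W at 12.5132°: 0.00000085° × 111700 × cos 12.5132° = 0.00000085 × 111700 × 0.9762 ≈ 0.0926897 m.
Combined displacement = (0.079307² + 0.0926897²)^½ ≈ 0.121988 m.
That is 0.121988 m = 12.199 cm.

12 centimetres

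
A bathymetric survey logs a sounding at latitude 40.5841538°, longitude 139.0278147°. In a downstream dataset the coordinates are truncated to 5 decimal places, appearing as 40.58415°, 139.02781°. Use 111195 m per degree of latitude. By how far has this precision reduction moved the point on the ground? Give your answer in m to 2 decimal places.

0.58 m

Δlat = 40.5841538 − 40.58415 = +0.0000038°; Δlon = 139.0278147 − 139.02781 = +0.0000047°.
N–S: 0.0000038° × 111195 m/° = 0.422541 m.
East–west at this latitude: 0.0000047° × 111195 × cos 40.5842° ≈ 0.0000047 × 84447.2 = 0.396902 m.
Combined displacement = (0.422541² + 0.396902²)^½ ≈ 0.579717 m.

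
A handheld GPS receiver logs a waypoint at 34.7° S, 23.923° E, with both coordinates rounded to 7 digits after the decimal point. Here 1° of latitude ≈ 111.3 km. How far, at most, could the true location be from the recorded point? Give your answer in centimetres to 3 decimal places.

Rounding to 7 decimal places leaves each coordinate within ±5e-08° of the true value.
Latitude error → 5e-08 × 111300 = 0.005565 m along the meridian.
Longitude error → 5e-08 × 111300 × cos 34.7° = 5e-08 × 111300 × 0.8221 ≈ 0.00457523 m.
Worst case both components are at the extreme and orthogonal: √(0.005565² + 0.00457523²) ≈ 0.0072043 m.
That is 0.0072043 m = 0.72043 cm.

0.720 centimetres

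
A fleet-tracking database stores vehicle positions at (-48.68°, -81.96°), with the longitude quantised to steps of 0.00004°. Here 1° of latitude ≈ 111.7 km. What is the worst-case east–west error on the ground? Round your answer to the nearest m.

1 m

With a 0.00004° grid the true value lies within half a step, ±0.00004°/2 = ±2e-05°, of the stored one.
One degree of longitude at 48.68° is 111700 × cos 48.68° ≈ 111700 × 0.6603 = 73751.5 m.
East–west error: 2e-05° × 73751.5 m/° ≈ 1.47503 m.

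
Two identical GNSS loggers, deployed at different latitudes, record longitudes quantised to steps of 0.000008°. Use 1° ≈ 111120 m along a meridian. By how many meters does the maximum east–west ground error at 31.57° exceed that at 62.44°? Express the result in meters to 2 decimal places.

0.17 meters

With a 0.000008° grid the true value lies within half a step, ±0.000008°/2 = ±4e-06°, of the stored one.
At 31.57°: 4e-06° × 111120 × cos 31.57° = 4e-06 × 111120 × 0.8520 ≈ 0.3787 m.
Error at 62.44° = 4e-06° × 111120 × cos 62.44° ≈ 0.44448 × 0.4627 = 0.20565 m.
Difference: 0.3787 − 0.20565 = 0.17305 m.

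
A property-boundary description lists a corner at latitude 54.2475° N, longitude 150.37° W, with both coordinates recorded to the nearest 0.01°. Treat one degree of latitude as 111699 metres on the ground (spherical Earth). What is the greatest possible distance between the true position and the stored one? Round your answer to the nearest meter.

Rounding to 2 decimal places leaves each coordinate within ±0.005° of the true value.
North–south component: 0.005° × 111699 = 558.495 m.
Longitude error → 0.005 × 111699 × cos 54.2475° = 0.005 × 111699 × 0.5843 ≈ 326.32 m.
The two errors are perpendicular, so the maximum displacement is √(558.495² + 326.32²) ≈ 646.84 m.

647 meters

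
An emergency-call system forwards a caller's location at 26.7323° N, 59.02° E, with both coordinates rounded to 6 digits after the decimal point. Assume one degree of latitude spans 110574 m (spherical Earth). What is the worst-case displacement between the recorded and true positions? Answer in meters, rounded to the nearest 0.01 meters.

Rounding to 6 decimal places leaves each coordinate within ±5e-07° of the true value.
N–S: 5e-07° × 110574 m/° = 0.055287 m.
Longitude error → 5e-07 × 110574 × cos 26.7323° = 5e-07 × 110574 × 0.8931 ≈ 0.0493778 m.
Combining orthogonally: (0.055287² + 0.0493778²)^½ ≈ 0.0741271 m.

0.07 meters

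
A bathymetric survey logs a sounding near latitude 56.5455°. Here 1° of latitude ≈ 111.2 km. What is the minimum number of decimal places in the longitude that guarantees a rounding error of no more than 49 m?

At 56.5455° one degree of longitude covers 111200 × cos 56.5455° ≈ 111200 × 0.5513 ≈ 61301.7 m.
Rounding to N decimal places gives at most 0.5 × 10⁻ᴺ degrees of error, i.e. 0.5 × 10⁻ᴺ × 61301.7 m.
Need 0.5 × 61301.7 × 10⁻ᴺ ≤ 49 → 10⁻ᴺ ≤ 1.599e-03, so N ≥ 2.80.
At 2 places the error can reach 307 m, but 3 places keeps it to 30.7 m.

3 decimal places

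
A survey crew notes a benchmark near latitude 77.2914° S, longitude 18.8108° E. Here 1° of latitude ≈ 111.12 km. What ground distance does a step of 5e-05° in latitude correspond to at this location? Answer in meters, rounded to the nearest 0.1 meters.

5.6 meters

5e-05° × 111120 m/° = 5.556 m.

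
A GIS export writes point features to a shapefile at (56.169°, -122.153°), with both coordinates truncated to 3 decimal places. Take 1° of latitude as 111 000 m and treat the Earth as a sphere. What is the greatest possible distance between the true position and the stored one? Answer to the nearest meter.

Truncating at 3 decimal places can drop up to a full unit in the last place, so each coordinate may be off by as much as 0.001°.
Latitude error → 0.001 × 111000 = 111 m along the meridian.
East–west component at 56.169°: 0.001° × 111000 × cos 56.169° ≈ 0.001 × 61798.7 ≈ 61.7987 m.
Combining orthogonally: (111² + 61.7987²)^½ ≈ 127.044 m.

127 meters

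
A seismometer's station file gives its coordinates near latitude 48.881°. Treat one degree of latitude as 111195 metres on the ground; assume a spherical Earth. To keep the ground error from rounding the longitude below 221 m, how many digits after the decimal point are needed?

3 decimal places

At 48.881° one degree of longitude covers 111195 × cos 48.881° ≈ 111195 × 0.6576 ≈ 73124.6 m.
N decimal places → at most half a unit in the last place, 0.5 × 10⁻ᴺ° = 73124.6/2 × 10⁻ᴺ m.
Setting 36562.3 × 10⁻ᴺ ≤ 221 gives 10ᴺ ≥ 165.4, i.e. N ≥ 2.22.
N = 2 would give 366 m (too coarse); N = 3 gives 36.6 m ≤ 221 m.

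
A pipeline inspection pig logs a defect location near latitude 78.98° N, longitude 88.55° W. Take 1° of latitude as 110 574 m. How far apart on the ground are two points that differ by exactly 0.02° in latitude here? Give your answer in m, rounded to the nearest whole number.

0.02° × 110574 m/° = 2211.48 m.

2211 m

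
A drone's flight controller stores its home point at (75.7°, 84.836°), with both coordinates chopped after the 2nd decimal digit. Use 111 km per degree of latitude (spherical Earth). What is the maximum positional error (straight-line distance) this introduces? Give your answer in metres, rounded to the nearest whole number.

Truncating at 2 decimal places can drop up to a full unit in the last place, so each coordinate may be off by as much as 0.01°.
N–S: 0.01° × 111000 m/° = 1110 m.
East–west component at 75.7°: 0.01° × 111000 × cos 75.7° ≈ 0.01 × 27416.9 ≈ 274.169 m.
Combining orthogonally: (1110² + 274.169²)^½ ≈ 1143.36 m.

1143 metres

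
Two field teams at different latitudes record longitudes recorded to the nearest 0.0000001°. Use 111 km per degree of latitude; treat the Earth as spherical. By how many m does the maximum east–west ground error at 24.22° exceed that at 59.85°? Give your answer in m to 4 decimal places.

0.0023 m

Rounding to 7 decimal places leaves the longitude within ±5e-08° of the true value.
At 24.22°: 5e-08° × 111000 × cos 24.22° = 5e-08 × 111000 × 0.9120 ≈ 0.0050615 m.
At 59.85°: 5e-08° × 111000 × cos 59.85° = 5e-08 × 111000 × 0.5023 ≈ 0.0027876 m.
So the lower-latitude error exceeds the higher by 0.0050615 − 0.0027876 = 0.0022739 m.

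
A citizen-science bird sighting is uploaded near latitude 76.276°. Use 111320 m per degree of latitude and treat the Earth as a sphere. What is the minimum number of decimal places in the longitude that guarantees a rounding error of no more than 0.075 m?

At 76.276° one degree of longitude covers 111320 × cos 76.276° ≈ 111320 × 0.2372 ≈ 26410.1 m.
Rounding to N decimal places gives at most 0.5 × 10⁻ᴺ degrees of error, i.e. 0.5 × 10⁻ᴺ × 26410.1 m.
Setting 13205.1 × 10⁻ᴺ ≤ 0.075 gives 10ᴺ ≥ 1.761e+05, i.e. N ≥ 5.25.
N = 5 would give 0.132 m (too coarse); N = 6 gives 0.0132 m ≤ 0.075 m.

6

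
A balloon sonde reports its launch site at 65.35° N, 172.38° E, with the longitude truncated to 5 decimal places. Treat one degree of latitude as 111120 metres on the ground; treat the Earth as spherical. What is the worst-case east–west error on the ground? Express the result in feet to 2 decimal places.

Truncating at 5 decimal places can drop up to a full unit in the last place, so the longitude may be off by as much as 1e-05°.
One degree of longitude at 65.35° is 111120 × cos 65.35° ≈ 111120 × 0.4171 = 46345.3 m.
East–west error: 1e-05° × 46345.3 m/° ≈ 0.463453 m.
Converting: 0.463453 m × 3.2808 ft/m ≈ 1.5205 ft.

1.52 feet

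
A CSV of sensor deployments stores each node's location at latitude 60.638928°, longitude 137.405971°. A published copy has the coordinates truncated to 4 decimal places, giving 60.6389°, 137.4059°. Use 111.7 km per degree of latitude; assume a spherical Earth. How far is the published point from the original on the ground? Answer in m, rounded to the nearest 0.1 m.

5.0 m

Δlat = 60.638928 − 60.6389 = +0.000028°; Δlon = 137.405971 − 137.4059 = +0.000071°.
N–S: 0.000028° × 111700 m/° = 3.1276 m.
East–west at this latitude: 0.000071° × 111700 × cos 60.6389° ≈ 0.000071 × 54767.9 = 3.88852 m.
Distance: √(3.1276² + 3.88852²) ≈ 4.99024 m.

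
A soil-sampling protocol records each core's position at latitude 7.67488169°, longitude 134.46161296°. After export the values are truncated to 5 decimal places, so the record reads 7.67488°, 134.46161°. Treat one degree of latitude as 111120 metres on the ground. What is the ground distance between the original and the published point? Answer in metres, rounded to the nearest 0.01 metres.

0.38 metres

Δlat = 7.67488169 − 7.67488 = +0.00000169°; Δlon = 134.46161296 − 134.46161 = +0.00000296°.
North–south shift: 0.00000169 × 111120 = 0.187793 m.
East–west at this latitude: 0.00000296° × 111120 × cos 7.67488° ≈ 0.00000296 × 110125 = 0.325969 m.
Combined displacement = (0.187793² + 0.325969²)^½ ≈ 0.376194 m.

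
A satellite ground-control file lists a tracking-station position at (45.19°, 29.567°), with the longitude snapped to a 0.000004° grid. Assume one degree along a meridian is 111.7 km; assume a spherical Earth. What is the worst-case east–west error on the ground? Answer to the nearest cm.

16 cm

With a 0.000004° grid the true value lies within half a step, ±0.000004°/2 = ±2e-06°, of the stored one.
Parallels shrink by cos φ, so at 45.19° a degree of longitude is 111700 × 0.7048 ≈ 78721.5 m.
Maximum E–W displacement: 2e-06 × 78721.5 = 0.157443 m.
That is 0.157443 m = 15.744 cm.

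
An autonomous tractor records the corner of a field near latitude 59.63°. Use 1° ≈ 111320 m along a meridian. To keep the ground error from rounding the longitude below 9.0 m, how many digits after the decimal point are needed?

4

At 59.63° one degree of longitude covers 111320 × cos 59.63° ≈ 111320 × 0.5056 ≈ 56281.4 m.
N decimal places → at most half a unit in the last place, 0.5 × 10⁻ᴺ° = 56281.4/2 × 10⁻ᴺ m.
Need 0.5 × 56281.4 × 10⁻ᴺ ≤ 9.0 → 10⁻ᴺ ≤ 3.198e-04, so N ≥ 3.50.
So 4 decimal places suffice (2.81 m); 3 would allow up to 28.1 m.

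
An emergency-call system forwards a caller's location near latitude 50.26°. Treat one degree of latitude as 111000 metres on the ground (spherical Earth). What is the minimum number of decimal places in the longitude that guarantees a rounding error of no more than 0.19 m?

6 decimal places

At 50.26° one degree of longitude covers 111000 × cos 50.26° ≈ 111000 × 0.6393 ≈ 70962.8 m.
Rounding to N decimal places gives at most 0.5 × 10⁻ᴺ degrees of error, i.e. 0.5 × 10⁻ᴺ × 70962.8 m.
Setting 35481.4 × 10⁻ᴺ ≤ 0.19 gives 10ᴺ ≥ 1.867e+05, i.e. N ≥ 5.27.
N = 5 would give 0.355 m (too coarse); N = 6 gives 0.0355 m ≤ 0.19 m.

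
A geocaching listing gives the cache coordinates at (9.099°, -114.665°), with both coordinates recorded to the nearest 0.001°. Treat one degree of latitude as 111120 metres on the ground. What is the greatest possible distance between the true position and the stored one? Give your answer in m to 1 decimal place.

Rounding to 3 decimal places leaves each coordinate within ±0.0005° of the true value.
Latitude error → 0.0005 × 111120 = 55.56 m along the meridian.
Longitude error → 0.0005 × 111120 × cos 9.099° = 0.0005 × 111120 × 0.9874 ≈ 54.8609 m.
The two errors are perpendicular, so the maximum displacement is √(55.56² + 54.8609²) ≈ 78.0809 m.

78.1 m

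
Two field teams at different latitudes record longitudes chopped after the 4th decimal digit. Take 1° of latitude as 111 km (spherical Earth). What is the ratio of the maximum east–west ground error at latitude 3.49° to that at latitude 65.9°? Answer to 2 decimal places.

Truncating at 4 decimal places can drop up to a full unit in the last place, so the longitude may be off by as much as 0.0001°.
Error at 3.49° = 0.0001° × 111000 × cos 3.49° ≈ 11.1 × 0.9981 = 11.079 m.
At 65.9°: 0.0001° × 111000 × cos 65.9° = 0.0001 × 111000 × 0.4083 ≈ 4.5325 m.
The ratio reduces to cos 3.49° / cos 65.9° = 0.9981/0.4083 ≈ 2.4445.

2.44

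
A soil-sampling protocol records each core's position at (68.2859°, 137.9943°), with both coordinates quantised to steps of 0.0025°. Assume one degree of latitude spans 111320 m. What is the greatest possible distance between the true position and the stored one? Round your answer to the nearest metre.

With a 0.0025° grid the true value lies within half a step, ±0.0025°/2 = ±0.00125°, of the stored one.
N–S: 0.00125° × 111320 m/° = 139.15 m.
East–west component at 68.2859°: 0.00125° × 111320 × cos 68.2859° ≈ 0.00125 × 41185.7 ≈ 51.4821 m.
Worst case both components are at the extreme and orthogonal: √(139.15² + 51.4821²) ≈ 148.368 m.

148 metres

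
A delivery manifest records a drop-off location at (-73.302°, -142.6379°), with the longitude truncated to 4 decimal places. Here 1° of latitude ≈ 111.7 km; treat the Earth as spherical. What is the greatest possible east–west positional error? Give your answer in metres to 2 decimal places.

3.21 metres

Truncating at 4 decimal places can drop up to a full unit in the last place, so the longitude may be off by as much as 0.0001°.
At latitude 73.302° a degree of longitude spans 111700 m × cos 73.302° = 111700 × 0.2873 ≈ 32094.4 m.
So at most 0.0001° × 32094.4 ≈ 3.20944 m east–west.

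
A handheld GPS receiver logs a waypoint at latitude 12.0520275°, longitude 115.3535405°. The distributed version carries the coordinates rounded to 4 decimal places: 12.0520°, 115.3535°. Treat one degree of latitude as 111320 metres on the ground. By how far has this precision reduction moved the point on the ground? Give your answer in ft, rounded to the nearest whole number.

The latitude changed by +0.0000275° and the longitude by +0.0000405°.
N–S: 0.0000275° × 111320 m/° = 3.0613 m.
East–west at this latitude: 0.0000405° × 111320 × cos 12.052° ≈ 0.0000405 × 108866 = 4.40909 m.
Hypotenuse of the two orthogonal shifts: √(3.0613² + 4.40909²) = 5.36764 m.
In feet: 5.36764 m ÷ 0.3048 ≈ 17.61 ft.

18 ft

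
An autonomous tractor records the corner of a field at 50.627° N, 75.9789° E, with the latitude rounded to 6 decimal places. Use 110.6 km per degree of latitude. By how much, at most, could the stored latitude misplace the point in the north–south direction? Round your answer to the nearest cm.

6 cm

Rounding to 6 decimal places leaves the latitude within ±5e-07° of the true value.
Along the meridian that is 5e-07° × 110600 m/° = 0.0553 m.
That is 0.0553 m = 5.53 cm.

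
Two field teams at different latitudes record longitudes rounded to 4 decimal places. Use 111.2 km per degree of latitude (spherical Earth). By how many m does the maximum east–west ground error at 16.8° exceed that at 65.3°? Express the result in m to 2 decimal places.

Rounding to 4 decimal places leaves the longitude within ±5e-05° of the true value.
At 16.8°: 5e-05° × 111200 × cos 16.8° = 5e-05 × 111200 × 0.9573 ≈ 5.3227 m.
At 65.3°: 5e-05° × 111200 × cos 65.3° = 5e-05 × 111200 × 0.4179 ≈ 2.3233 m.
Difference: 5.3227 − 2.3233 = 2.9994 m.

3.00 m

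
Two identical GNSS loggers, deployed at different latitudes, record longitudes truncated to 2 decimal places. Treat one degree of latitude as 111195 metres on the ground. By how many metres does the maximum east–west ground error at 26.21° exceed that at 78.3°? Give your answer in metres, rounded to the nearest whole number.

Truncating at 2 decimal places can drop up to a full unit in the last place, so the longitude may be off by as much as 0.01°.
Error at 26.21° = 0.01° × 111195 × cos 26.21° ≈ 1112 × 0.8972 = 997.62 m.
Error at 78.3° = 0.01° × 111195 × cos 78.3° ≈ 1112 × 0.2028 = 225.49 m.
Difference: 997.62 − 225.49 = 772.13 m.

772 metres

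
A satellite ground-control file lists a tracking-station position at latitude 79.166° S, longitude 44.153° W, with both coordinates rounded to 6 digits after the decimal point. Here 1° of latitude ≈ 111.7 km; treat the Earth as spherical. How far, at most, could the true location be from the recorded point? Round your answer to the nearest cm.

Rounding to 6 decimal places leaves each coordinate within ±5e-07° of the true value.
Latitude error → 5e-07 × 111700 = 0.05585 m along the meridian.
Longitude error → 5e-07 × 111700 × cos 79.166° = 5e-07 × 111700 × 0.1880 ≈ 0.0104978 m.
The two errors are perpendicular, so the maximum displacement is √(0.05585² + 0.0104978²) ≈ 0.056828 m.
That is 0.056828 m = 5.6828 cm.

6 cm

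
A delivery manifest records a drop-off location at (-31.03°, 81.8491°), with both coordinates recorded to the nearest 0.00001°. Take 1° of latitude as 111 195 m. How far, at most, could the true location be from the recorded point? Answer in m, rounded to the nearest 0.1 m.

0.7 m

Rounding to 5 decimal places leaves each coordinate within ±5e-06° of the true value.
Latitude error → 5e-06 × 111195 = 0.555975 m along the meridian.
E–W at 31.03°: 5e-06° × 111195 × cos 31.03° = 5e-06 × 111195 × 0.8569 ≈ 0.476414 m.
Worst case both components are at the extreme and orthogonal: √(0.555975² + 0.476414²) ≈ 0.732174 m.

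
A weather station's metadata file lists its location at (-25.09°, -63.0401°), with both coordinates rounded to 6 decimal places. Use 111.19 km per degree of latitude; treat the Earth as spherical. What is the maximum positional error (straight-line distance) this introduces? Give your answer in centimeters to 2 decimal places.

7.50 centimeters

Rounding to 6 decimal places leaves each coordinate within ±5e-07° of the true value.
N–S: 5e-07° × 111190 m/° = 0.055595 m.
E–W at 25.09°: 5e-07° × 111190 × cos 25.09° = 5e-07 × 111190 × 0.9056 ≈ 0.0503492 m.
Worst case both components are at the extreme and orthogonal: √(0.055595² + 0.0503492²) ≈ 0.0750056 m.
That is 0.0750056 m = 7.5006 cm.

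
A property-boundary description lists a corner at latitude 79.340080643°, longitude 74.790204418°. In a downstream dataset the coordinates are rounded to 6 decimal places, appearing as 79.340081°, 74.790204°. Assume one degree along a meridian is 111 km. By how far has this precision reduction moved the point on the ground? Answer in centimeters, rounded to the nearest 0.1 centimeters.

The latitude changed by -0.000000357° and the longitude by +0.000000418°.
North–south shift: -0.000000357 × 111000 = -0.039627 m.
East–west at this latitude: 0.000000418° × 111000 × cos 79.3401° ≈ 0.000000418 × 20532.7 = 0.00858266 m.
Distance: √(0.039627² + 0.00858266²) ≈ 0.0405458 m.
That is 0.0405458 m = 4.0546 cm.

4.1 centimeters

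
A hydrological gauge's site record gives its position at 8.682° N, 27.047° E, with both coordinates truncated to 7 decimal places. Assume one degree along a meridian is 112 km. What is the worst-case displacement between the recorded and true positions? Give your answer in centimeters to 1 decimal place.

1.6 centimeters

Truncating at 7 decimal places can drop up to a full unit in the last place, so each coordinate may be off by as much as 1e-07°.
Latitude error → 1e-07 × 112000 = 0.0112 m along the meridian.
E–W at 8.682°: 1e-07° × 112000 × cos 8.682° = 1e-07 × 112000 × 0.9885 ≈ 0.0110717 m.
Combining orthogonally: (0.0112² + 0.0110717²)^½ ≈ 0.0157487 m.
That is 0.0157487 m = 1.5749 cm.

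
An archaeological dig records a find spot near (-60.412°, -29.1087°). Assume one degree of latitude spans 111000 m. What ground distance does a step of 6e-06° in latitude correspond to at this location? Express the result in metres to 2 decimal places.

0.67 metres

Along a meridian 6e-06° is 6e-06 × 111000 = 0.666 m.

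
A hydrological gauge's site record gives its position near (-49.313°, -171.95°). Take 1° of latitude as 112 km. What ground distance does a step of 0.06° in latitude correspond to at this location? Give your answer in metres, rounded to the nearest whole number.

Along a meridian 0.06° is 0.06 × 112000 = 6720 m.

6720 metres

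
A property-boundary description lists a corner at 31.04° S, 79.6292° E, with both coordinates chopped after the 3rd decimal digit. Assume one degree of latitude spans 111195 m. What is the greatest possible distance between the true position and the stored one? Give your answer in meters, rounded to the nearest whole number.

146 meters

Truncating at 3 decimal places can drop up to a full unit in the last place, so each coordinate may be off by as much as 0.001°.
N–S: 0.001° × 111195 m/° = 111.195 m.
E–W at 31.04°: 0.001° × 111195 × cos 31.04° = 0.001 × 111195 × 0.8568 ≈ 95.2727 m.
The two errors are perpendicular, so the maximum displacement is √(111.195² + 95.2727²) ≈ 146.428 m.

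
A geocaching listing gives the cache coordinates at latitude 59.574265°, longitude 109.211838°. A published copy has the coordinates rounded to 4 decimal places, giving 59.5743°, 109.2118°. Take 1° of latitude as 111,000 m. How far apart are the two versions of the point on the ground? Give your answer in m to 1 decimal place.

Δlat = 59.574265 − 59.5743 = -0.000035°; Δlon = 109.211838 − 109.2118 = +0.000038°.
North–south shift: -0.000035 × 111000 = -3.885 m.
East–west at this latitude: 0.000038° × 111000 × cos 59.5743° ≈ 0.000038 × 56212.7 = 2.13608 m.
Combined displacement = (3.885² + 2.13608²)^½ ≈ 4.43352 m.

4.4 m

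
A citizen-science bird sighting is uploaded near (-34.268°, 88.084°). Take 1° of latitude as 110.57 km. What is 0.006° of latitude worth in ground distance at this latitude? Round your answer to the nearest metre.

0.006° × 110570 m/° = 663.42 m.

663 metres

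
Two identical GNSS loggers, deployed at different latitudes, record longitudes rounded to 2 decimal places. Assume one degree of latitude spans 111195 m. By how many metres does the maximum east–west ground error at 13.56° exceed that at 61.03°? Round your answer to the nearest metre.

Rounding to 2 decimal places leaves the longitude within ±0.005° of the true value.
Error at 13.56° = 0.005° × 111195 × cos 13.56° ≈ 555.98 × 0.9721 = 540.48 m.
At 61.03°: 0.005° × 111195 × cos 61.03° = 0.005 × 111195 × 0.4844 ≈ 269.29 m.
Difference: 540.48 − 269.29 = 271.19 m.

271 metres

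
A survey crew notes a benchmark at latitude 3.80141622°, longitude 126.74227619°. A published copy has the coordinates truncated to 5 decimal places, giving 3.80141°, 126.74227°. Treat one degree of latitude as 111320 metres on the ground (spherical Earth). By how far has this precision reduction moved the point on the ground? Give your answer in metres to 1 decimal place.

1.0 metres

The latitude changed by +0.00000622° and the longitude by +0.00000619°.
N–S: 0.00000622° × 111320 m/° = 0.69241 m.
East–west at this latitude: 0.00000619° × 111320 × cos 3.80141° ≈ 0.00000619 × 111075 = 0.687555 m.
Distance: √(0.69241² + 0.687555²) ≈ 0.975789 m.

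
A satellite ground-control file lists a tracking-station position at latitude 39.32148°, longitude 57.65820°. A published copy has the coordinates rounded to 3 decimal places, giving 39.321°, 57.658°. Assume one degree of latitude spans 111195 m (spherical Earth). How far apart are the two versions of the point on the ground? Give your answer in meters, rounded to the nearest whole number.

Δlat = 39.32148 − 39.321 = +0.00048°; Δlon = 57.65820 − 57.658 = +0.00020°.
N–S: 0.00048° × 111195 m/° = 53.3736 m.
East–west at this latitude: 0.00020° × 111195 × cos 39.321° ≈ 0.00020 × 86021.3 = 17.2043 m.
Hypotenuse of the two orthogonal shifts: √(53.3736² + 17.2043²) = 56.0779 m.

56 meters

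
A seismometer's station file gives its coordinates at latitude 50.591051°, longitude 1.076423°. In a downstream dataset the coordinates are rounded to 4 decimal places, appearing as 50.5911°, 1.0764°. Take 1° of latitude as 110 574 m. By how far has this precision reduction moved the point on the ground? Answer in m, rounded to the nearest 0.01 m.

Δlat = 50.591051 − 50.5911 = -0.000049°; Δlon = 1.076423 − 1.0764 = +0.000023°.
N–S: -0.000049° × 110574 m/° = -5.41813 m.
East–west at this latitude: 0.000023° × 110574 × cos 50.5911° ≈ 0.000023 × 70198 = 1.61455 m.
Hypotenuse of the two orthogonal shifts: √(5.41813² + 1.61455²) = 5.65357 m.

5.65 m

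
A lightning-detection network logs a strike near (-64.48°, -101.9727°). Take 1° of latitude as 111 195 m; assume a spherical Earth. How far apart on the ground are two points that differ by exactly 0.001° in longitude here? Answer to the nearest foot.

157 feet

At 64.48° a degree of longitude is 111195 × cos 64.48° ≈ 47905.7 m, so 0.001° corresponds to 47.9057 m.
In feet: 47.9057 m ÷ 0.3048 ≈ 157.17 ft.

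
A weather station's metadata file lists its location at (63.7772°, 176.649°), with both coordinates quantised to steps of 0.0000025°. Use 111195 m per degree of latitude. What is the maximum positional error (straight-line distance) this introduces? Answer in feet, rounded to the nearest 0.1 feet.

With a 0.0000025° grid the true value lies within half a step, ±0.0000025°/2 = ±1.25e-06°, of the stored one.
North–south component: 1.25e-06° × 111195 = 0.138994 m.
Longitude error → 1.25e-06 × 111195 × cos 63.7772° = 1.25e-06 × 111195 × 0.4419 ≈ 0.0614162 m.
Combining orthogonally: (0.138994² + 0.0614162²)^½ ≈ 0.151958 m.
In feet: 0.151958 m ÷ 0.3048 ≈ 0.49855 ft.

0.5 feet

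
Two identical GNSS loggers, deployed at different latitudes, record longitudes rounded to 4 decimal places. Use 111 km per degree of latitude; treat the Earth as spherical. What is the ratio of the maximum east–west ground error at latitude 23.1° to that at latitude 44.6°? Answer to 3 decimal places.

Rounding to 4 decimal places leaves the longitude within ±5e-05° of the true value.
At 23.1°: 5e-05° × 111000 × cos 23.1° = 5e-05 × 111000 × 0.9198 ≈ 5.105 m.
At 44.6°: 5e-05° × 111000 × cos 44.6° = 5e-05 × 111000 × 0.7120 ≈ 3.9517 m.
Ratio: 5.105 / 3.9517 = cos 23.1° / cos 44.6° ≈ 1.2918.

1.292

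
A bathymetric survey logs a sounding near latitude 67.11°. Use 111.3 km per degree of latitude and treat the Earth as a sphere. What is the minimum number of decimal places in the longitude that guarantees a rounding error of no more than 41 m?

At 67.11° one degree of longitude covers 111300 × cos 67.11° ≈ 111300 × 0.3890 ≈ 43291.6 m.
Rounding to N decimal places gives at most 0.5 × 10⁻ᴺ degrees of error, i.e. 0.5 × 10⁻ᴺ × 43291.6 m.
Setting 21645.8 × 10⁻ᴺ ≤ 41 gives 10ᴺ ≥ 527.9, i.e. N ≥ 2.72.
N = 2 would give 216 m (too coarse); N = 3 gives 21.6 m ≤ 41 m.

3 decimal places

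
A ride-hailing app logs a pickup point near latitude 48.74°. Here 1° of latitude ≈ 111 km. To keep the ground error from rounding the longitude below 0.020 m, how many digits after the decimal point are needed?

At 48.74° one degree of longitude covers 111000 × cos 48.74° ≈ 111000 × 0.6595 ≈ 73201.9 m.
N decimal places → at most half a unit in the last place, 0.5 × 10⁻ᴺ° = 73201.9/2 × 10⁻ᴺ m.
Need 0.5 × 73201.9 × 10⁻ᴺ ≤ 0.020 → 10⁻ᴺ ≤ 5.464e-07, so N ≥ 6.26.
So 7 decimal places suffice (0.00366 m); 6 would allow up to 0.0366 m.

7 decimal places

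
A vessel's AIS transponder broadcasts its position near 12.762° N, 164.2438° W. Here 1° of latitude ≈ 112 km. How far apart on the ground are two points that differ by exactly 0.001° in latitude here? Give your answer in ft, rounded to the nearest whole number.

Along a meridian 0.001° is 0.001 × 112000 = 112 m.
Converting: 112 m × 3.2808 ft/m ≈ 367.45 ft.

367 ft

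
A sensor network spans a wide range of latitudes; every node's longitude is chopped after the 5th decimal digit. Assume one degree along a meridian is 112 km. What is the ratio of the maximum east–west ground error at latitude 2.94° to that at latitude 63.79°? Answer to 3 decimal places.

2.261

Truncating at 5 decimal places can drop up to a full unit in the last place, so the longitude may be off by as much as 1e-05°.
At 2.94°: 1e-05° × 112000 × cos 2.94° = 1e-05 × 112000 × 0.9987 ≈ 1.1185 m.
At 63.79°: 1e-05° × 112000 × cos 63.79° = 1e-05 × 112000 × 0.4417 ≈ 0.49466 m.
Ratio: 1.1185 / 0.49466 = cos 2.94° / cos 63.79° ≈ 2.2612.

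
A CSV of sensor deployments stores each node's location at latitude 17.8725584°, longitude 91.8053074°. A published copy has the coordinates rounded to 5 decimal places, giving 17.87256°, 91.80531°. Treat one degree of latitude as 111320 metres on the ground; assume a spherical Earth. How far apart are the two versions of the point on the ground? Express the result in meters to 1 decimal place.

Δlat = 17.8725584 − 17.87256 = -0.0000016°; Δlon = 91.8053074 − 91.80531 = -0.0000026°.
N–S: -0.0000016° × 111320 m/° = -0.178112 m.
E–W at 17.8726°: -0.0000026° × 111320 × cos 17.8726° = -0.0000026 × 111320 × 0.9517 ≈ -0.275464 m.
Hypotenuse of the two orthogonal shifts: √(0.178112² + 0.275464²) = 0.328031 m.

0.3 meters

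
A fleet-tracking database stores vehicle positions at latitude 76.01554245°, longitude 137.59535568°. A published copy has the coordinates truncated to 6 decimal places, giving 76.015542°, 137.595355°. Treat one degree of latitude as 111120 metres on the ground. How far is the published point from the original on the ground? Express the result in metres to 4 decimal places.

The latitude changed by +0.00000045° and the longitude by +0.00000068°.
N–S: 0.00000045° × 111120 m/° = 0.050004 m.
E–W at 76.0155°: 0.00000068° × 111120 × cos 76.0155° = 0.00000068 × 111120 × 0.2417 ≈ 0.0182601 m.
Combined displacement = (0.050004² + 0.0182601²)^½ ≈ 0.0532337 m.

0.0532 metres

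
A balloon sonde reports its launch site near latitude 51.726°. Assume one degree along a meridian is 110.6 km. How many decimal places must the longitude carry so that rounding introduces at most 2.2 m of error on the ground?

5

At 51.726° one degree of longitude covers 110600 × cos 51.726° ≈ 110600 × 0.6194 ≈ 68508.2 m.
Rounding to N decimal places gives at most 0.5 × 10⁻ᴺ degrees of error, i.e. 0.5 × 10⁻ᴺ × 68508.2 m.
Need 0.5 × 68508.2 × 10⁻ᴺ ≤ 2.2 → 10⁻ᴺ ≤ 6.423e-05, so N ≥ 4.19.
At 4 places the error can reach 3.43 m, but 5 places keeps it to 0.343 m.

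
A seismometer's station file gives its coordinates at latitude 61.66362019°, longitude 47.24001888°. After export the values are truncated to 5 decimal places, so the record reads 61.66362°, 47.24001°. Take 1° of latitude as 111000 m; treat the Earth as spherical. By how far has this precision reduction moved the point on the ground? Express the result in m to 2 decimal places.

0.47 m

The latitude changed by +0.00000019° and the longitude by +0.00000888°.
North–south shift: 0.00000019 × 111000 = 0.02109 m.
E–W at 61.6636°: 0.00000888° × 111000 × cos 61.6636° = 0.00000888 × 111000 × 0.4746 ≈ 0.46785 m.
Hypotenuse of the two orthogonal shifts: √(0.02109² + 0.46785²) = 0.468325 m.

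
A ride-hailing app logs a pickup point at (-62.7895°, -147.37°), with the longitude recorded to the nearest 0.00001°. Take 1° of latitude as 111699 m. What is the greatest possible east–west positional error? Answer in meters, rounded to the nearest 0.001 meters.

Rounding to 5 decimal places leaves the longitude within ±5e-06° of the true value.
Parallels shrink by cos φ, so at 62.7895° a degree of longitude is 111699 × 0.4573 ≈ 51075.6 m.
East–west error: 5e-06° × 51075.6 m/° ≈ 0.255378 m.

0.255 meters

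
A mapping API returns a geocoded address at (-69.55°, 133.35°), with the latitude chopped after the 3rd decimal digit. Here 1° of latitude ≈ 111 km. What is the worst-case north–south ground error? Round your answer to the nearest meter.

111 meters

Truncating at 3 decimal places can drop up to a full unit in the last place, so the latitude may be off by as much as 0.001°.
North–south distance: 0.001° × 111000 m/° = 111 m.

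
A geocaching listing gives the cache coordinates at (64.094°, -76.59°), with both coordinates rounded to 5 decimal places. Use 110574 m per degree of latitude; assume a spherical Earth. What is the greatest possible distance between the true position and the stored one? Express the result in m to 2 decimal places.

0.60 m

Rounding to 5 decimal places leaves each coordinate within ±5e-06° of the true value.
N–S: 5e-06° × 110574 m/° = 0.55287 m.
Longitude error → 5e-06 × 110574 × cos 64.094° = 5e-06 × 110574 × 0.4369 ≈ 0.241547 m.
Worst case both components are at the extreme and orthogonal: √(0.55287² + 0.241547²) ≈ 0.603332 m.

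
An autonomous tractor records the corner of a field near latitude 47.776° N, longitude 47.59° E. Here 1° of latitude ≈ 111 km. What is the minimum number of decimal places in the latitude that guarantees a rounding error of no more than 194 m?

One degree of latitude covers 111000 m.
With N decimal places the half-ulp bound is 0.5·10⁻ᴺ°, or 0.5·10⁻ᴺ × 111000 m on the ground.
Need 0.5 × 111000 × 10⁻ᴺ ≤ 194 → 10⁻ᴺ ≤ 3.495e-03, so N ≥ 2.46.
So 3 decimal places suffice (55.5 m); 2 would allow up to 555 m.

3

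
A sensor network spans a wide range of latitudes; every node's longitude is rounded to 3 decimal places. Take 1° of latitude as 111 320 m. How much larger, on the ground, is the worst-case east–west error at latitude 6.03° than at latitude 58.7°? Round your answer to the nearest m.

26 m

Rounding to 3 decimal places leaves the longitude within ±0.0005° of the true value.
Error at 6.03° = 0.0005° × 111320 × cos 6.03° ≈ 55.66 × 0.9945 = 55.352 m.
At 58.7°: 0.0005° × 111320 × cos 58.7° = 0.0005 × 111320 × 0.5195 ≈ 28.916 m.
So the lower-latitude error exceeds the higher by 55.352 − 28.916 = 26.436 m.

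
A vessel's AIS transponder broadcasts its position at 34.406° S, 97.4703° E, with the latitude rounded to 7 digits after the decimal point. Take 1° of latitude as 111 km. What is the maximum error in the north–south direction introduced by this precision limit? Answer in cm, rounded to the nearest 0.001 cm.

Rounding to 7 decimal places leaves the latitude within ±5e-08° of the true value.
So the N–S error is at most 5e-08 × 111000 = 0.00555 m.
That is 0.00555 m = 0.555 cm.

0.555 cm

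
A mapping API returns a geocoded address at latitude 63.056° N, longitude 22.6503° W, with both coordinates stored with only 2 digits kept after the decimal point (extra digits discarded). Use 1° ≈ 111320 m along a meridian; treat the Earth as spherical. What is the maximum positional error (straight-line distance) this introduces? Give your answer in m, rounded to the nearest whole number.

Truncating at 2 decimal places can drop up to a full unit in the last place, so each coordinate may be off by as much as 0.01°.
N–S: 0.01° × 111320 m/° = 1113.2 m.
E–W at 63.056°: 0.01° × 111320 × cos 63.056° = 0.01 × 111320 × 0.4531 ≈ 504.413 m.
The two errors are perpendicular, so the maximum displacement is √(1113.2² + 504.413²) ≈ 1222.15 m.

1222 m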